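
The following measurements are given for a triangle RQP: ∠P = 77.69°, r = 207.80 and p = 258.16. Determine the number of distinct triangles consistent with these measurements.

1

r·sin P = 207.80·sin(77.69°) ≈ 203.
Since p ≥ r, exactly one triangle exists.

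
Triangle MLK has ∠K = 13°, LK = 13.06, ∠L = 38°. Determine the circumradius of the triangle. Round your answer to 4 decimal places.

The third angle is ∠M = 180° − ∠L − ∠K = 129.00°.
Law of sines: KM = LK·sin L/sin M ≈ 10.346.
Law of sines: ML = LK·sin K/sin M ≈ 3.7803.
Circumradius = LK/(2 sin M) ≈ 8.4025.

R ≈ 8.4025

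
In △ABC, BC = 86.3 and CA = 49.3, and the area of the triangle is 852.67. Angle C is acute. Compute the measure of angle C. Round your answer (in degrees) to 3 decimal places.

From area = ½·BC·CA·sin C, we get sin C = 2·area/(BC·CA) ≈ 0.40082.
Taking the acute solution, ∠C ≈ 23.63°.

23.630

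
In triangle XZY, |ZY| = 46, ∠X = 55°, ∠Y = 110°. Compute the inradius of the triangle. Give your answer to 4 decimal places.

The third angle is ∠Z = 180° − ∠Y − ∠X = 15.00°.
Law of sines: |YX| = |ZY|·sin Z/sin X ≈ 14.534.
Law of sines: |XZ| = |ZY|·sin Y/sin X ≈ 52.769.
Area = ½·|ZY|·|YX|·sin Y ≈ 314.13.
Semiperimeter s = (46+14.534+52.769)/2 = 56.652.
Inradius = area/s = 314.13/56.652 ≈ 5.5449.

5.5449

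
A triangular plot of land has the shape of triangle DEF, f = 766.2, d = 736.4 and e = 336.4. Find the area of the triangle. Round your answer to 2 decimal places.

Semiperimeter s = (736.4 + 336.4 + 766.2)/2 = 919.5.
Heron's formula: area = √(919.5·183.1·583.1·153.3) ≈ 1.2268e+05.

area ≈ 122676.86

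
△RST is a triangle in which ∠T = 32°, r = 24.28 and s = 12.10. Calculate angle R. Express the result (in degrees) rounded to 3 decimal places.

By the law of cosines, t² = r² + s² − 2·r·s·cos T = 237.64, so t ≈ 15.415.
Law of cosines again: cos R = (s² + t² − r²)/(2·s·t) ≈ -0.55079, so ∠R ≈ 123.42°.

123.421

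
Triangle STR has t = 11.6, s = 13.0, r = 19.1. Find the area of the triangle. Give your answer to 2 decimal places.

73.83

Semiperimeter p = (13 + 11.6 + 19.1)/2 = 21.85.
Heron's formula: area = √(21.85·8.85·10.25·2.75) ≈ 73.829.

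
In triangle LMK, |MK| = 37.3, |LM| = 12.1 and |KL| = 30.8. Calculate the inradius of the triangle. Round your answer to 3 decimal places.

Semiperimeter s = (37.3 + 30.8 + 12.1)/2 = 40.1.
Heron's formula: area = √(40.1·2.8·9.3·28) ≈ 170.99.
Inradius = area/s = 170.99/40.1 ≈ 4.2641.

4.264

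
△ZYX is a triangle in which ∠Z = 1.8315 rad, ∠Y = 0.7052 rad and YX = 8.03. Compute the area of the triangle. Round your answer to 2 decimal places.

The third angle is ∠X = π − ∠Z − ∠Y = 0.6049 rad.
Law of sines: XZ = YX·sin Y/sin Z ≈ 5.387.
Law of sines: ZY = YX·sin X/sin Z ≈ 4.7262.
Area = ½·YX·XZ·sin X ≈ 12.3.

area ≈ 12.30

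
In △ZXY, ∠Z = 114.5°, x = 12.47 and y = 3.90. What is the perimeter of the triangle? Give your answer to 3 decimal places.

perimeter ≈ 30.897

By the law of cosines, z² = x² + y² − 2·x·y·cos Z = 211.05, so z ≈ 14.527.
Semiperimeter s = (14.527+12.47+3.9)/2 = 15.449.
Perimeter = 14.527 + 12.47 + 3.9 = 30.897.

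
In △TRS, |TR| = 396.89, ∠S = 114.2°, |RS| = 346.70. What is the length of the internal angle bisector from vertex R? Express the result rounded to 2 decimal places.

Law of sines: sin T = |RS|·sin S/|TR| ≈ 0.79678.
Since |TR| ≥ |RS|, only the acute value applies: ∠T ≈ 52.82°.
Then ∠R = 180° − ∠S − ∠T ≈ 12.98°.
Law of sines gives |ST| = |TR|·sin R/sin S ≈ 97.711.
The bisector from R has length 2·|TR|·|RS|·cos(∠R/2)/(|TR|+|RS|) ≈ 367.73.

t_R ≈ 367.73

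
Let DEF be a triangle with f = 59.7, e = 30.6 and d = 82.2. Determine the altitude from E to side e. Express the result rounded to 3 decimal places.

46.955

Semiperimeter s = (82.2 + 30.6 + 59.7)/2 = 86.25.
Heron's formula: area = √(86.25·4.05·55.65·26.55) ≈ 718.41.
The altitude from E has length 2·area/e ≈ 46.955.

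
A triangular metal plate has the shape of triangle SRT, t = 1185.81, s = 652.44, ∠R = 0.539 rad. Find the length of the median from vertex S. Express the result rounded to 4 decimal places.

By the law of cosines, r² = t² + s² − 2·t·s·cos R = 5.0386e+05, so r ≈ 709.83.
Median from S: ½√(2·r² + 2·t² − s²) ≈ 921.19.

m_S ≈ 921.1862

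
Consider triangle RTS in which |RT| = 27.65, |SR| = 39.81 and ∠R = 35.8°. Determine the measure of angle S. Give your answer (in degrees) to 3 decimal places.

By the law of cosines, |TS|² = |SR|² + |RT|² − 2·|SR|·|RT|·cos R = 563.81, so |TS| ≈ 23.745.
Law of cosines again: cos S = (|TS|² + |SR|² − |RT|²)/(2·|TS|·|SR|) ≈ 0.73213, so ∠S ≈ 42.93°.

∠S ≈ 42.935°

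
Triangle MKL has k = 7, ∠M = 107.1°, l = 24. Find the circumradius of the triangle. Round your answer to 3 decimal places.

By the law of cosines, m² = k² + l² − 2·k·l·cos M = 723.8, so m ≈ 26.903.
Area = ½·k·l·sin M ≈ 80.287.
Circumradius = m/(2 sin M) ≈ 14.074.

R ≈ 14.074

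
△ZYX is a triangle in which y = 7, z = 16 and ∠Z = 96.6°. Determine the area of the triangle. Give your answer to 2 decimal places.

area ≈ 47.30

Law of sines: sin Y = y·sin Z/z ≈ 0.43460.
Since z ≥ y, only the acute value applies: ∠Y ≈ 25.76°.
Then ∠X = 180° − ∠Z − ∠Y ≈ 57.64°.
Law of sines gives x = z·sin X/sin Z ≈ 13.605.
Area = ½·z·y·sin X ≈ 47.303.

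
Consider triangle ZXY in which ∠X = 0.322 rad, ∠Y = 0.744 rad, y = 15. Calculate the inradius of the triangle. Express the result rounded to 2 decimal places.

r ≈ 2.22

The third angle is ∠Z = π − ∠X − ∠Y = 2.076 rad.
Law of sines: z = y·sin Z/sin Y ≈ 19.386.
Law of sines: x = y·sin X/sin Y ≈ 7.0093.
Area = ½·y·z·sin X ≈ 46.013.
Semiperimeter s = (19.386+7.0093+15)/2 = 20.698.
Inradius = area/s = 46.013/20.698 ≈ 2.2231.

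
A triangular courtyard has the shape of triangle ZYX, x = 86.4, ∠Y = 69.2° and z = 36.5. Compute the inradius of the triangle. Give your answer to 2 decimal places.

By the law of cosines, y² = x² + z² − 2·x·z·cos Y = 6557.5, so y ≈ 80.978.
Area = ½·x·z·sin Y ≈ 1474.
Semiperimeter s = (36.5+80.978+86.4)/2 = 101.94.
Inradius = area/s = 1474/101.94 ≈ 14.46.

14.46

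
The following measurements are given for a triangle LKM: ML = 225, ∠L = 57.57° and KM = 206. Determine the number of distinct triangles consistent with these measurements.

ML·sin L = 225·sin(57.57°) ≈ 189.9.
Since ML sin L < KM < ML (189.9 < 206 < 225), two triangles exist.

2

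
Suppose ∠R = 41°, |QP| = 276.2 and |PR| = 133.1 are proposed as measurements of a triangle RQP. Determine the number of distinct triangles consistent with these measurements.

|PR|·sin R = 133.1·sin(41°) ≈ 87.32.
Since |QP| ≥ |PR|, exactly one triangle exists.

1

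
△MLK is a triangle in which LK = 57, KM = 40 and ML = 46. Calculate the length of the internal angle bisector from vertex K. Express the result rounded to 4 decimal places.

t_K ≈ 42.0387

By the law of cosines, cos K = (LK² + KM² − ML²) / (2·LK·KM) ≈ 0.59934, so ∠K ≈ 53.18°.
The bisector from K has length 2·LK·KM·cos(∠K/2)/(LK+KM) ≈ 42.039.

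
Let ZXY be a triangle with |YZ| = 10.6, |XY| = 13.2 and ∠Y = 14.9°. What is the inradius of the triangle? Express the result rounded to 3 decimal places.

By the law of cosines, |ZX|² = |XY|² + |YZ|² − 2·|XY|·|YZ|·cos Y = 16.169, so |ZX| ≈ 4.0211.
Area = ½·|XY|·|YZ|·sin Y ≈ 17.989.
Semiperimeter s = (13.2+10.6+4.0211)/2 = 13.911.
Inradius = area/s = 17.989/13.911 ≈ 1.2932.

r ≈ 1.293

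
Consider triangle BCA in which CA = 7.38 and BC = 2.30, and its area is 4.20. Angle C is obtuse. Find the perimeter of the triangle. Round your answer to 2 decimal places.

19.13

From area = ½·BC·CA·sin C, we get sin C = 2·area/(BC·CA) ≈ 0.49487.
Taking the obtuse solution, ∠C ≈ 150.34°.
Law of cosines then gives AB ≈ 9.4474.
Perimeter = 7.38 + 9.4474 + 2.3 = 19.127.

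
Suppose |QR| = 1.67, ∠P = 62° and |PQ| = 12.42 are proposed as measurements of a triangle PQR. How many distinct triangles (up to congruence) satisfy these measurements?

0

|PQ|·sin P = 12.42·sin(62°) ≈ 10.97.
Since |QR| = 1.67 < 10.97 = |PQ| sin P, no triangle exists.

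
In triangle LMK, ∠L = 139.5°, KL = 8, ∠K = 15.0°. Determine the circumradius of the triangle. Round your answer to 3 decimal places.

9.291

The third angle is ∠M = 180° − ∠K − ∠L = 25.50°.
Law of sines: MK = KL·sin L/sin M ≈ 12.068.
Law of sines: LM = KL·sin K/sin M ≈ 4.8095.
Circumradius = KL/(2 sin M) ≈ 9.2913.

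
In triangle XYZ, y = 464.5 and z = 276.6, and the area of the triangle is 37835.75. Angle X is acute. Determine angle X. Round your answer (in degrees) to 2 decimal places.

∠X ≈ 36.08°

From area = ½·y·z·sin X, we get sin X = 2·area/(y·z) ≈ 0.58897.
Taking the acute solution, ∠X ≈ 36.08°.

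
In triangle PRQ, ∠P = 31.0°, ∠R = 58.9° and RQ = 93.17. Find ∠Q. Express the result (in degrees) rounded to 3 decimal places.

∠Q ≈ 90.100°

The third angle is ∠Q = 180° − ∠P − ∠R = 90.10°.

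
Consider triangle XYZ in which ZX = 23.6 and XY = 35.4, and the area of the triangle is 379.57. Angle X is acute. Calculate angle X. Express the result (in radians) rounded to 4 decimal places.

From area = ½·ZX·XY·sin X, we get sin X = 2·area/(ZX·XY) ≈ 0.90867.
Taking the acute solution, ∠X ≈ 1.1401 rad.

∠X ≈ 1.1401 rad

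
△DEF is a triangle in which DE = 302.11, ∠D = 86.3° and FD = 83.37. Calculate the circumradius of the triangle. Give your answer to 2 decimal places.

By the law of cosines, EF² = FD² + DE² − 2·FD·DE·cos D = 94970, so EF ≈ 308.17.
Area = ½·FD·DE·sin D ≈ 12567.
Circumradius = EF/(2 sin D) ≈ 154.41.

R ≈ 154.41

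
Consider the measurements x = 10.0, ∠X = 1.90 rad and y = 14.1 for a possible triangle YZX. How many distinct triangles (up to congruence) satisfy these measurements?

y·sin X = 14.1·sin(1.90 rad) ≈ 13.34.
Since ∠X is not acute, a triangle exists only if x > y; here x ≤ y, so there is no triangle.

0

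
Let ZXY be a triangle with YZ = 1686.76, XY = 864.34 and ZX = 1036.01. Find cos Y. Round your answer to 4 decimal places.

0.8639

By the law of cosines, cos Y = (XY² + YZ² − ZX²) / (2·XY·YZ) ≈ 0.86387, so ∠Y ≈ 30.25°.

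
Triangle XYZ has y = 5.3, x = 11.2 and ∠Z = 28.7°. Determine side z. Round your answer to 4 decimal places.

By the law of cosines, z² = x² + y² − 2·x·y·cos Z = 49.395, so z ≈ 7.0282.

7.0282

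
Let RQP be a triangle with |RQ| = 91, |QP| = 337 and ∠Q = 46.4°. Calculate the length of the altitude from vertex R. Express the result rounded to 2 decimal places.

65.90

By the law of cosines, |PR|² = |RQ|² + |QP|² − 2·|RQ|·|QP|·cos Q = 79553, so |PR| ≈ 282.05.
Area = ½·|RQ|·|QP|·sin Q ≈ 11104.
The altitude from R has length 2·area/|QP| ≈ 65.9.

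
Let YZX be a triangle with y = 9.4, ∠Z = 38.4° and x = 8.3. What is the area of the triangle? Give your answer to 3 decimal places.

Area = ½·x·y·sin Z ≈ 24.231.

24.231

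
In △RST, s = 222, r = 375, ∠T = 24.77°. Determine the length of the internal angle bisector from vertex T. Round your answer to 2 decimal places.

By the law of cosines, t² = r² + s² − 2·r·s·cos T = 38728, so t ≈ 196.79.
The bisector from T has length 2·r·s·cos(∠T/2)/(r+s) ≈ 272.4.

272.40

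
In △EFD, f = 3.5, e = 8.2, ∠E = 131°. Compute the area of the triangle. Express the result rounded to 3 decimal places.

Law of sines: sin F = f·sin E/e ≈ 0.32213.
Since e ≥ f, only the acute value applies: ∠F ≈ 18.79°.
Then ∠D = 180° − ∠E − ∠F ≈ 30.21°.
Law of sines gives d = e·sin D/sin E ≈ 5.4667.
Area = ½·e·f·sin D ≈ 7.2201.

area ≈ 7.220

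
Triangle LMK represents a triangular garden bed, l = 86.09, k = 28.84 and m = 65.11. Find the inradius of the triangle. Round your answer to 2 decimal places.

Semiperimeter s = (86.09 + 65.11 + 28.84)/2 = 90.02.
Heron's formula: area = √(90.02·3.93·24.91·61.18) ≈ 734.27.
Inradius = area/s = 734.27/90.02 ≈ 8.1568.

r ≈ 8.16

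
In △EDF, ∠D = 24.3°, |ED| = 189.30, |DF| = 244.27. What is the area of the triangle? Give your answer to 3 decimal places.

Area = ½·|ED|·|DF|·sin D ≈ 9514.3.

area ≈ 9514.276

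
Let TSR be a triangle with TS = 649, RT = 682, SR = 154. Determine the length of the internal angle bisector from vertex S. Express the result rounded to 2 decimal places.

By the law of cosines, cos S = (TS² + SR² − RT²) / (2·TS·SR) ≈ -0.10109, so ∠S ≈ 95.80°.
The bisector from S has length 2·TS·SR·cos(∠S/2)/(TS+SR) ≈ 166.89.

t_S ≈ 166.89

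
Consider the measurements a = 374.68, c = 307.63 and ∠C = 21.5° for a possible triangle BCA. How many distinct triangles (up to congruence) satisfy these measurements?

2

a·sin C = 374.68·sin(21.5°) ≈ 137.3.
Since a sin C < c < a (137.3 < 307.63 < 374.68), two triangles exist.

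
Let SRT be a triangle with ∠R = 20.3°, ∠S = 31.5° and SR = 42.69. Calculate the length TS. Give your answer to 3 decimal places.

The third angle is ∠T = 180° − ∠S − ∠R = 128.20°.
Law of sines: TS = SR·sin R/sin T ≈ 18.847.

18.847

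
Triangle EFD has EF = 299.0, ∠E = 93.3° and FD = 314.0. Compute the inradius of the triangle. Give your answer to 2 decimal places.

Law of sines: sin D = EF·sin E/FD ≈ 0.95065.
Since FD ≥ EF, only the acute value applies: ∠D ≈ 71.92°.
Then ∠F = 180° − ∠E − ∠D ≈ 14.78°.
Law of sines gives DE = FD·sin F/sin E ≈ 80.211.
Area = ½·FD·EF·sin F ≈ 11972.
Semiperimeter s = (314+80.211+299)/2 = 346.61.
Inradius = area/s = 11972/346.61 ≈ 34.54.

r ≈ 34.54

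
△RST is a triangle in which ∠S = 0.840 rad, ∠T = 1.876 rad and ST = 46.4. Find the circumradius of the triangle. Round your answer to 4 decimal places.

The third angle is ∠R = π − ∠S − ∠T = 0.426 rad.
Law of sines: TR = ST·sin S/sin R ≈ 83.688.
Law of sines: RS = ST·sin T/sin R ≈ 107.19.
Circumradius = ST/(2 sin R) ≈ 56.193.

56.1933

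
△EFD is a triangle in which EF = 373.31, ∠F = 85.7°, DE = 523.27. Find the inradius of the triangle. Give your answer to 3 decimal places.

Law of sines: sin D = EF·sin F/DE ≈ 0.71141.
Since DE ≥ EF, only the acute value applies: ∠D ≈ 45.35°.
Then ∠E = 180° − ∠F − ∠D ≈ 48.95°.
Law of sines gives FD = DE·sin E/sin F ≈ 395.73.
Area = ½·DE·EF·sin E ≈ 73658.
Semiperimeter s = (395.73+523.27+373.31)/2 = 646.16.
Inradius = area/s = 73658/646.16 ≈ 113.99.

113.993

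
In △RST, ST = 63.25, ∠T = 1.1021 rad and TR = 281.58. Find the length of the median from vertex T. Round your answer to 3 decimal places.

m_T ≈ 157.622

By the law of cosines, RS² = ST² + TR² − 2·ST·TR·cos T = 67198, so RS ≈ 259.22.
Median from T: ½√(2·ST² + 2·TR² − RS²) ≈ 157.62.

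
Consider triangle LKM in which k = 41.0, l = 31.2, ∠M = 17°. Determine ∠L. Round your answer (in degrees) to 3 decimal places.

By the law of cosines, m² = l² + k² − 2·l·k·cos M = 207.83, so m ≈ 14.416.
Law of cosines again: cos L = (k² + m² − l²)/(2·k·m) ≈ 0.77435, so ∠L ≈ 39.25°.

∠L ≈ 39.254°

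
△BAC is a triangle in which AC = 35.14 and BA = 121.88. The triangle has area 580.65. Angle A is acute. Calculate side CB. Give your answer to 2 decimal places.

From area = ½·BA·AC·sin A, we get sin A = 2·area/(BA·AC) ≈ 0.27115.
Taking the acute solution, ∠A ≈ 15.73°.
Law of cosines then gives CB ≈ 88.57.

88.57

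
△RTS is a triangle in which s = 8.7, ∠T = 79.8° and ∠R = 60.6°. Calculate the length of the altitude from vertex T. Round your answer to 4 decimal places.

h_T ≈ 7.5796

The third angle is ∠S = 180° − ∠R − ∠T = 39.60°.
Law of sines: r = s·sin R/sin S ≈ 11.891.
Law of sines: t = s·sin T/sin S ≈ 13.433.
Area = ½·s·r·sin T ≈ 50.908.
The altitude from T has length 2·area/t ≈ 7.5796.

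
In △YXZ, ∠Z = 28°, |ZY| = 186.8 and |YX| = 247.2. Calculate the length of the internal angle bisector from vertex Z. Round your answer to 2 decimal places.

Law of sines: sin X = |ZY|·sin Z/|YX| ≈ 0.35476.
Since |YX| ≥ |ZY|, only the acute value applies: ∠X ≈ 20.78°.
Then ∠Y = 180° − ∠Z − ∠X ≈ 131.22°.
Law of sines gives |XZ| = |YX|·sin Y/sin Z ≈ 396.06.
The bisector from Z has length 2·|XZ|·|ZY|·cos(∠Z/2)/(|XZ|+|ZY|) ≈ 246.32.

246.32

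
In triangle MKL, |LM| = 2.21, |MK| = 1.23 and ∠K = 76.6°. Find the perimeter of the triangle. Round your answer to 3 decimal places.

perimeter ≈ 5.583

Law of sines: sin L = |MK|·sin K/|LM| ≈ 0.54141.
Since |LM| ≥ |MK|, only the acute value applies: ∠L ≈ 32.78°.
Then ∠M = 180° − ∠K − ∠L ≈ 70.62°.
Law of sines gives |KL| = |LM|·sin M/sin K ≈ 2.1431.
Semiperimeter s = (2.1431+2.21+1.23)/2 = 2.7916.
Perimeter = 2.1431 + 2.21 + 1.23 = 5.5831.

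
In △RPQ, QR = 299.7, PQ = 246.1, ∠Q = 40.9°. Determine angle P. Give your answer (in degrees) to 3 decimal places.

∠P ≈ 84.304°

By the law of cosines, RP² = PQ² + QR² − 2·PQ·QR·cos Q = 38888, so RP ≈ 197.2.
Law of cosines again: cos P = (RP² + PQ² − QR²)/(2·RP·PQ) ≈ 0.09924, so ∠P ≈ 84.30°.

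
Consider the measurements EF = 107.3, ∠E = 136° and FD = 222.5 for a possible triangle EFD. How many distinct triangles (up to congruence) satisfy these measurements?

EF·sin E = 107.3·sin(136°) ≈ 74.54.
Since ∠E is not acute, a triangle exists only if FD > EF; here FD > EF, so there is exactly one triangle.

1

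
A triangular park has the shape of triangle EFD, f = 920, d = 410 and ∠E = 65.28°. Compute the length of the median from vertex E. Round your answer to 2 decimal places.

By the law of cosines, e² = f² + d² − 2·f·d·cos E = 6.9902e+05, so e ≈ 836.08.
Median from E: ½√(2·f² + 2·d² − e²) ≈ 576.62.

576.62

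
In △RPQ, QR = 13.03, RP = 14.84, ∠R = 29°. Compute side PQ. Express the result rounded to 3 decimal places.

By the law of cosines, PQ² = QR² + RP² − 2·QR·RP·cos R = 51.764, so PQ ≈ 7.1948.

7.195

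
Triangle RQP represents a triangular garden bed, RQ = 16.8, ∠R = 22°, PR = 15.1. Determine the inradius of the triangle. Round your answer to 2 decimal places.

r ≈ 2.49

By the law of cosines, QP² = PR² + RQ² − 2·PR·RQ·cos R = 39.834, so QP ≈ 6.3114.
Area = ½·PR·RQ·sin R ≈ 47.515.
Semiperimeter s = (6.3114+15.1+16.8)/2 = 19.106.
Inradius = area/s = 47.515/19.106 ≈ 2.487.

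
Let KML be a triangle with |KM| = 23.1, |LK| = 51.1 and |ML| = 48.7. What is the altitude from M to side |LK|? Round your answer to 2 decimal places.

h_M ≈ 21.83

Semiperimeter s = (48.7 + 51.1 + 23.1)/2 = 61.45.
Heron's formula: area = √(61.45·12.75·10.35·38.35) ≈ 557.66.
The altitude from M has length 2·area/|LK| ≈ 21.826.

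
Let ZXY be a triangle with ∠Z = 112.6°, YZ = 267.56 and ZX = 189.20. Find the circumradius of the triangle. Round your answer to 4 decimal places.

By the law of cosines, XY² = YZ² + ZX² − 2·YZ·ZX·cos Z = 1.4629e+05, so XY ≈ 382.48.
Area = ½·YZ·ZX·sin Z ≈ 23368.
Circumradius = XY/(2 sin Z) ≈ 207.15.

207.1481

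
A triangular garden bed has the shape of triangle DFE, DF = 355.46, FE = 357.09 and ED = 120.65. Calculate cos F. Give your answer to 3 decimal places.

By the law of cosines, cos F = (DF² + FE² − ED²) / (2·DF·FE) ≈ 0.94267, so ∠F ≈ 19.49°.

cos F ≈ 0.943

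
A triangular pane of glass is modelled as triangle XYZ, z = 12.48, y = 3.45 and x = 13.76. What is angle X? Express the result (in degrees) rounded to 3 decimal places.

∠X ≈ 104.585°

By the law of cosines, cos X = (y² + z² − x²) / (2·y·z) ≈ -0.25182, so ∠X ≈ 104.59°.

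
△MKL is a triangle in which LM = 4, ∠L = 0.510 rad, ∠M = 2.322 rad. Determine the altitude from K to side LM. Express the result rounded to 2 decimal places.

The third angle is ∠K = π − ∠L − ∠M = 0.310 rad.
Law of sines: KL = LM·sin M/sin K ≈ 9.5955.
Law of sines: MK = LM·sin L/sin K ≈ 6.4092.
Area = ½·LM·KL·sin L ≈ 9.3686.
The altitude from K has length 2·area/LM ≈ 4.6843.

4.68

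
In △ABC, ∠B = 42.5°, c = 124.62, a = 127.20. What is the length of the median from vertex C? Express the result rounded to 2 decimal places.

By the law of cosines, b² = c² + a² − 2·c·a·cos B = 8335.8, so b ≈ 91.301.
Median from C: ½√(2·a² + 2·b² − c²) ≈ 91.517.

91.52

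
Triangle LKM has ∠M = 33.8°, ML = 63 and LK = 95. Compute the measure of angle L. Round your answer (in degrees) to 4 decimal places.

∠L ≈ 124.5515°

Law of sines: sin K = ML·sin M/LK ≈ 0.36891.
Since LK ≥ ML, only the acute value applies: ∠K ≈ 21.65°.
Then ∠L = 180° − ∠M − ∠K ≈ 124.55°.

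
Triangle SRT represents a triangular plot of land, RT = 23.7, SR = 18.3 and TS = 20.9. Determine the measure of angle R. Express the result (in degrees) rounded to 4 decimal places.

∠R ≈ 57.9916°

By the law of cosines, cos R = (SR² + RT² − TS²) / (2·SR·RT) ≈ 0.53004, so ∠R ≈ 57.99°.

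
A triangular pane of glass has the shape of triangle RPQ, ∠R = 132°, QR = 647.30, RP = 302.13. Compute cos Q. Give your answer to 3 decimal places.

By the law of cosines, PQ² = QR² + RP² − 2·QR·RP·cos R = 7.72e+05, so PQ ≈ 878.64.
Law of cosines again: cos Q = (PQ² + QR² − RP²)/(2·PQ·QR) ≈ 0.96680, so ∠Q ≈ 14.81°.

cos Q ≈ 0.967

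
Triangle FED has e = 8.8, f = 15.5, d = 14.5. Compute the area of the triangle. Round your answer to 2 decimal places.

Semiperimeter s = (15.5 + 8.8 + 14.5)/2 = 19.4.
Heron's formula: area = √(19.4·3.9·10.6·4.9) ≈ 62.688.

area ≈ 62.69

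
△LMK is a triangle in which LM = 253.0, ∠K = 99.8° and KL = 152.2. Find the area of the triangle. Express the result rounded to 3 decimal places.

area ≈ 13336.672

Law of sines: sin M = KL·sin K/LM ≈ 0.59280.
Since LM ≥ KL, only the acute value applies: ∠M ≈ 36.36°.
Then ∠L = 180° − ∠K − ∠M ≈ 43.84°.
Law of sines gives MK = LM·sin L/sin K ≈ 177.85.
Area = ½·LM·KL·sin L ≈ 13337.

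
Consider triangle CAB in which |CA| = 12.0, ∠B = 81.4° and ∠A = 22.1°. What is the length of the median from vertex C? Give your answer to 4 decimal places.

The third angle is ∠C = 180° − ∠A − ∠B = 76.50°.
Law of sines: |AB| = |CA|·sin C/sin B ≈ 11.801.
Law of sines: |BC| = |CA|·sin A/sin B ≈ 4.566.
Median from C: ½√(2·|BC|² + 2·|CA|² − |AB|²) ≈ 6.8998.

m_C ≈ 6.8998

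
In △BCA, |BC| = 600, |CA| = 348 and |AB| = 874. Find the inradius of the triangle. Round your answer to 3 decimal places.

r ≈ 84.329

Semiperimeter s = (348 + 874 + 600)/2 = 911.
Heron's formula: area = √(911·563·37·311) ≈ 76824.
Inradius = area/s = 76824/911 ≈ 84.329.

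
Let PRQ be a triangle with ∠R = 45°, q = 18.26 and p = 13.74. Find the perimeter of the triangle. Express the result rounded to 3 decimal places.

perimeter ≈ 44.938

By the law of cosines, r² = q² + p² − 2·q·p·cos R = 167.4, so r ≈ 12.938.
Semiperimeter s = (13.74+12.938+18.26)/2 = 22.469.
Perimeter = 13.74 + 12.938 + 18.26 = 44.938.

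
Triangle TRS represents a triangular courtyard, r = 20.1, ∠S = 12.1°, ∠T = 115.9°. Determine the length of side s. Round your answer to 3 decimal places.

The third angle is ∠R = 180° − ∠S − ∠T = 52.00°.
Law of sines: s = r·sin S/sin R ≈ 5.3468.

5.347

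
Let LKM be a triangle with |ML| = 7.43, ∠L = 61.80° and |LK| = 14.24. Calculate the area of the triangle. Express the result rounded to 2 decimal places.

area ≈ 46.62

Area = ½·|ML|·|LK|·sin L ≈ 46.622.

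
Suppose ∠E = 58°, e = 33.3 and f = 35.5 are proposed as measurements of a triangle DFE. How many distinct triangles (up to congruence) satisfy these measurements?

2

f·sin E = 35.5·sin(58°) ≈ 30.11.
Since f sin E < e < f (30.11 < 33.3 < 35.5), two triangles exist.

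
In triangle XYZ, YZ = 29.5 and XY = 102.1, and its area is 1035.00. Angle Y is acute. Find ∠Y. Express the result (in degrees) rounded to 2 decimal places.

From area = ½·XY·YZ·sin Y, we get sin Y = 2·area/(XY·YZ) ≈ 0.68726.
Taking the acute solution, ∠Y ≈ 43.41°.

43.41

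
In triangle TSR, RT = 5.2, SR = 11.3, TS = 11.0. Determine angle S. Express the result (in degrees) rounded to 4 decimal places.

26.9259

By the law of cosines, cos S = (TS² + SR² − RT²) / (2·TS·SR) ≈ 0.89159, so ∠S ≈ 26.93°.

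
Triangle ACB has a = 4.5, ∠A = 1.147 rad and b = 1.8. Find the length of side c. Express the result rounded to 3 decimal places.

4.930

Law of sines: sin B = b·sin A/a ≈ 0.36461.
Since a ≥ b, only the acute value applies: ∠B ≈ 0.373 rad.
Then ∠C = π − ∠A − ∠B ≈ 1.621 rad.
Law of sines gives c = a·sin C/sin A ≈ 4.9304.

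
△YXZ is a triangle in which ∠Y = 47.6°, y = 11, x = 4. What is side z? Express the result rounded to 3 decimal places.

Law of sines: sin X = x·sin Y/y ≈ 0.26853.
Since y ≥ x, only the acute value applies: ∠X ≈ 15.58°.
Then ∠Z = 180° − ∠Y − ∠X ≈ 116.82°.
Law of sines gives z = y·sin Z/sin Y ≈ 13.293.

13.293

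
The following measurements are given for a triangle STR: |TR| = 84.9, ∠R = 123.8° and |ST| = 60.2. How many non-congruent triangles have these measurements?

0

|TR|·sin R = 84.9·sin(123.8°) ≈ 70.55.
Since ∠R is not acute, a triangle exists only if |ST| > |TR|; here |ST| ≤ |TR|, so there is no triangle.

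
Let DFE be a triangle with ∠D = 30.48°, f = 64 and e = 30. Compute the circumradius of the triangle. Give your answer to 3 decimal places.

R ≈ 40.483

By the law of cosines, d² = f² + e² − 2·f·e·cos D = 1686.7, so d ≈ 41.069.
Area = ½·f·e·sin D ≈ 486.95.
Circumradius = d/(2 sin D) ≈ 40.483.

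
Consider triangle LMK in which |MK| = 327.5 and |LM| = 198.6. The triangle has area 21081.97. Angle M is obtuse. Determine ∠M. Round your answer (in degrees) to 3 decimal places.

∠M ≈ 139.589°

From area = ½·|LM|·|MK|·sin M, we get sin M = 2·area/(|LM|·|MK|) ≈ 0.64826.
Taking the obtuse solution, ∠M ≈ 139.59°.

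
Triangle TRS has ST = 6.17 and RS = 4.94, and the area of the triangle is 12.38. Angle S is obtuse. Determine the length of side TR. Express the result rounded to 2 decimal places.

9.90

From area = ½·RS·ST·sin S, we get sin S = 2·area/(RS·ST) ≈ 0.81234.
Taking the obtuse solution, ∠S ≈ 125.67°.
Law of cosines then gives TR ≈ 9.9007.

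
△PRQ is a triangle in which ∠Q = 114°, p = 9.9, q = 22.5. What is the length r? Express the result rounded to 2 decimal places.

16.58

Law of sines: sin P = p·sin Q/q ≈ 0.40196.
Since q ≥ p, only the acute value applies: ∠P ≈ 23.70°.
Then ∠R = 180° − ∠Q − ∠P ≈ 42.30°.
Law of sines gives r = q·sin R/sin Q ≈ 16.576.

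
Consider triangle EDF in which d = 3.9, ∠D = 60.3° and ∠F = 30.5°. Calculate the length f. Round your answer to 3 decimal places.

2.279

The third angle is ∠E = 180° − ∠D − ∠F = 89.20°.
Law of sines: f = d·sin F/sin D ≈ 2.2788.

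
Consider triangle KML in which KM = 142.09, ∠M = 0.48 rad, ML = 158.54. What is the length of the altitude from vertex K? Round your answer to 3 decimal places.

By the law of cosines, LK² = KM² + ML² − 2·KM·ML·cos M = 5361.9, so LK ≈ 73.225.
Area = ½·KM·ML·sin M ≈ 5201.2.
The altitude from K has length 2·area/ML ≈ 65.614.

h_K ≈ 65.614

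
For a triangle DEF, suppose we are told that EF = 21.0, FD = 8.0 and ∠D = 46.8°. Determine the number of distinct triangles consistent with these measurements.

1

FD·sin D = 8.0·sin(46.8°) ≈ 5.832.
Since EF ≥ FD, exactly one triangle exists.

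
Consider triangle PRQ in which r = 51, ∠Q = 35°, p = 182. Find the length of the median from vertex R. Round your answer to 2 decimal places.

161.77

By the law of cosines, q² = p² + r² − 2·p·r·cos Q = 20518, so q ≈ 143.24.
Median from R: ½√(2·q² + 2·p² − r²) ≈ 161.77.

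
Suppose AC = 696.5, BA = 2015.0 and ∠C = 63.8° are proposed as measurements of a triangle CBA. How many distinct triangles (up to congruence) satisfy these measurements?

1

AC·sin C = 696.5·sin(63.8°) ≈ 624.9.
Since BA ≥ AC, exactly one triangle exists.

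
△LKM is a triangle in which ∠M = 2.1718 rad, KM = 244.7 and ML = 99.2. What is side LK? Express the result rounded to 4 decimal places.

311.7234

By the law of cosines, LK² = KM² + ML² − 2·KM·ML·cos M = 97171, so LK ≈ 311.72.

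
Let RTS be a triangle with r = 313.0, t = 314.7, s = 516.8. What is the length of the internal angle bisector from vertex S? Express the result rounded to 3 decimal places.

t_S ≈ 178.132

By the law of cosines, cos S = (r² + t² − s²) / (2·r·t) ≈ -0.35572, so ∠S ≈ 1.934 rad.
The bisector from S has length 2·r·t·cos(∠S/2)/(r+t) ≈ 178.13.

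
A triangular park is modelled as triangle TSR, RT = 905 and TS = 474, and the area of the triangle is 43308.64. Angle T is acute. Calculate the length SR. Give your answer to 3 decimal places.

451.035

From area = ½·RT·TS·sin T, we get sin T = 2·area/(RT·TS) ≈ 0.20192.
Taking the acute solution, ∠T ≈ 11.65°.
Law of cosines then gives SR ≈ 451.04.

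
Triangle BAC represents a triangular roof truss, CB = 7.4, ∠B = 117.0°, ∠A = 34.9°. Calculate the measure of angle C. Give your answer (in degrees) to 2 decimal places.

The third angle is ∠C = 180° − ∠B − ∠A = 28.10°.

∠C ≈ 28.10°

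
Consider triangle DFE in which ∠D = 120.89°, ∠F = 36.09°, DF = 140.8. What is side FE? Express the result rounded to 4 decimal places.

308.9820

The third angle is ∠E = 180° − ∠D − ∠F = 23.02°.
Law of sines: FE = DF·sin D/sin E ≈ 308.98.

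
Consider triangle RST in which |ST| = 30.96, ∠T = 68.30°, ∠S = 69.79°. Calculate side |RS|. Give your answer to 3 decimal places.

The third angle is ∠R = 180° − ∠S − ∠T = 41.91°.
Law of sines: |RS| = |ST|·sin T/sin R ≈ 43.065.

43.065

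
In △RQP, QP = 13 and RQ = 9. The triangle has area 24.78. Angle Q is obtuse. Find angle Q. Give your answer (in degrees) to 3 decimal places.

154.939

From area = ½·RQ·QP·sin Q, we get sin Q = 2·area/(RQ·QP) ≈ 0.42359.
Taking the obtuse solution, ∠Q ≈ 154.94°.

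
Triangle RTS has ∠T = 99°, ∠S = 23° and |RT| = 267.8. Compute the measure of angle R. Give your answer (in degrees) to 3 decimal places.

∠R ≈ 58.000°

The third angle is ∠R = 180° − ∠T − ∠S = 58.00°.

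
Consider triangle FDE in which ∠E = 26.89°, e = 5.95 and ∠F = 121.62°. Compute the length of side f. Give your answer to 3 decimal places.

The third angle is ∠D = 180° − ∠E − ∠F = 31.49°.
Law of sines: f = e·sin F/sin E ≈ 11.203.

11.203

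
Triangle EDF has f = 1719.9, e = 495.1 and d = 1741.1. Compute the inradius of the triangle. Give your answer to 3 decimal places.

r ≈ 214.146

Semiperimeter s = (495.1 + 1741.1 + 1719.9)/2 = 1978.
Heron's formula: area = √(1978·1482.9·236.95·258.15) ≈ 4.2359e+05.
Inradius = area/s = 4.2359e+05/1978 ≈ 214.15.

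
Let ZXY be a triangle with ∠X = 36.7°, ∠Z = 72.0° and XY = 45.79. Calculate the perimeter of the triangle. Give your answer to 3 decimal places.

120.168

The third angle is ∠Y = 180° − ∠Z − ∠X = 71.30°.
Law of sines: YZ = XY·sin X/sin Z ≈ 28.774.
Law of sines: ZX = XY·sin Y/sin Z ≈ 45.605.
Semiperimeter s = (45.79+28.774+45.605)/2 = 60.084.
Perimeter = 45.79 + 28.774 + 45.605 = 120.17.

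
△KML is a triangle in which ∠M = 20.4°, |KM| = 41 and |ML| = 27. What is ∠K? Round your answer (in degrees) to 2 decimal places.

By the law of cosines, |LK|² = |KM|² + |ML|² − 2·|KM|·|ML|·cos M = 334.86, so |LK| ≈ 18.299.
Law of cosines again: cos K = (|LK|² + |KM|² − |ML|²)/(2·|LK|·|KM|) ≈ 0.85760, so ∠K ≈ 30.95°.

30.95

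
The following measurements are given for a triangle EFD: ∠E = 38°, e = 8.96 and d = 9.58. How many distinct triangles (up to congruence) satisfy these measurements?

2

d·sin E = 9.58·sin(38°) ≈ 5.898.
Since d sin E < e < d (5.898 < 8.96 < 9.58), two triangles exist.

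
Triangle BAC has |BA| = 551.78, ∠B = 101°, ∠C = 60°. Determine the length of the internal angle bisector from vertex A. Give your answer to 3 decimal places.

578.262

The third angle is ∠A = 180° − ∠C − ∠B = 19.00°.
Law of sines: |AC| = |BA|·sin B/sin C ≈ 625.43.
Law of sines: |CB| = |BA|·sin A/sin C ≈ 207.43.
The bisector from A has length 2·|BA|·|AC|·cos(∠A/2)/(|BA|+|AC|) ≈ 578.26.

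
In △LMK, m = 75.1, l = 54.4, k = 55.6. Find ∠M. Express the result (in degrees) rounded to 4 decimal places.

86.1070

By the law of cosines, cos M = (k² + l² − m²) / (2·k·l) ≈ 0.06789, so ∠M ≈ 86.11°.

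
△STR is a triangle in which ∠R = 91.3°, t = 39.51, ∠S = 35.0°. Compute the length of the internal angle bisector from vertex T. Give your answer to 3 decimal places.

t_T ≈ 31.883

The third angle is ∠T = 180° − ∠R − ∠S = 53.70°.
Law of sines: s = t·sin S/sin T ≈ 28.119.
Law of sines: r = t·sin R/sin T ≈ 49.012.
The bisector from T has length 2·r·s·cos(∠T/2)/(r+s) ≈ 31.883.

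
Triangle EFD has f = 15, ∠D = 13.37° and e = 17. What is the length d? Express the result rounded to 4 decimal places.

4.2217

By the law of cosines, d² = e² + f² − 2·e·f·cos D = 17.822, so d ≈ 4.2217.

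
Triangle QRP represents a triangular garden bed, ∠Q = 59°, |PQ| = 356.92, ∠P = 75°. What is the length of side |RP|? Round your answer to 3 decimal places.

425.307

The third angle is ∠R = 180° − ∠P − ∠Q = 46.00°.
Law of sines: |RP| = |PQ|·sin Q/sin R ≈ 425.31.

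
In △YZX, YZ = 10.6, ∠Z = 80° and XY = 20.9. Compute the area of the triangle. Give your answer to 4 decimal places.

104.1128

Law of sines: sin X = YZ·sin Z/XY ≈ 0.49947.
Since XY ≥ YZ, only the acute value applies: ∠X ≈ 29.97°.
Then ∠Y = 180° − ∠Z − ∠X ≈ 70.03°.
Law of sines gives ZX = XY·sin Y/sin Z ≈ 19.947.
Area = ½·XY·YZ·sin Y ≈ 104.11.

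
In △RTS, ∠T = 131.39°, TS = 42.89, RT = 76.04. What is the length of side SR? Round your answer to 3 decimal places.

By the law of cosines, SR² = RT² + TS² − 2·RT·TS·cos T = 11934, so SR ≈ 109.24.

109.244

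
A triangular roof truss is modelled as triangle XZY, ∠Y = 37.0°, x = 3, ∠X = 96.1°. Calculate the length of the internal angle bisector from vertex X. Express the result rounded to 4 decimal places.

t_X ≈ 1.3307

The third angle is ∠Z = 180° − ∠Y − ∠X = 46.90°.
Law of sines: z = x·sin Z/sin X ≈ 2.203.
Law of sines: y = x·sin Y/sin X ≈ 1.8157.
The bisector from X has length 2·z·y·cos(∠X/2)/(z+y) ≈ 1.3307.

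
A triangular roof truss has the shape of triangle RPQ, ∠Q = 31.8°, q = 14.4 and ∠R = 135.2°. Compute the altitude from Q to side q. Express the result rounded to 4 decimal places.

The third angle is ∠P = 180° − ∠Q − ∠R = 13.00°.
Law of sines: r = q·sin R/sin Q ≈ 19.255.
Law of sines: p = q·sin P/sin Q ≈ 6.1472.
Area = ½·q·r·sin P ≈ 31.187.
The altitude from Q has length 2·area/q ≈ 4.3315.

4.3315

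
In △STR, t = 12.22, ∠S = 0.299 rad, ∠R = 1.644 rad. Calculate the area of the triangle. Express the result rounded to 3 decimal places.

area ≈ 23.547

The third angle is ∠T = π − ∠R − ∠S = 1.199 rad.
Law of sines: s = t·sin S/sin T ≈ 3.8642.
Law of sines: r = t·sin R/sin T ≈ 13.083.
Area = ½·t·s·sin R ≈ 23.547.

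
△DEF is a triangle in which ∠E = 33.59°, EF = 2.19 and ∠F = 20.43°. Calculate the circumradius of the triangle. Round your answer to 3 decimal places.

1.353

The third angle is ∠D = 180° − ∠E − ∠F = 125.98°.
Law of sines: FD = EF·sin E/sin D ≈ 1.4973.
Law of sines: DE = EF·sin F/sin D ≈ 0.94467.
Circumradius = EF/(2 sin D) ≈ 1.3532.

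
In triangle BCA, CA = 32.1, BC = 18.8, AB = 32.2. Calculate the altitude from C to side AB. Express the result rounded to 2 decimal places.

Semiperimeter s = (32.1 + 32.2 + 18.8)/2 = 41.55.
Heron's formula: area = √(41.55·9.45·9.35·22.75) ≈ 289.
The altitude from C has length 2·area/AB ≈ 17.95.

h_C ≈ 17.95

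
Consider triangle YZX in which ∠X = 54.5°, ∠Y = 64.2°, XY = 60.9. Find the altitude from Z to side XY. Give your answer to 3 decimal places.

The third angle is ∠Z = 180° − ∠X − ∠Y = 61.30°.
Law of sines: ZX = XY·sin Y/sin Z ≈ 62.509.
Law of sines: YZ = XY·sin X/sin Z ≈ 56.524.
Area = ½·XY·ZX·sin X ≈ 1549.6.
The altitude from Z has length 2·area/XY ≈ 50.889.

h_Z ≈ 50.889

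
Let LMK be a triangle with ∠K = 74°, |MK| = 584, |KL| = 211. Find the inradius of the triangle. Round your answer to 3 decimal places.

By the law of cosines, |LM|² = |MK|² + |KL|² − 2·|MK|·|KL|·cos K = 3.1765e+05, so |LM| ≈ 563.6.
Area = ½·|MK|·|KL|·sin K ≈ 59225.
Semiperimeter s = (584+211+563.6)/2 = 679.3.
Inradius = area/s = 59225/679.3 ≈ 87.186.

87.186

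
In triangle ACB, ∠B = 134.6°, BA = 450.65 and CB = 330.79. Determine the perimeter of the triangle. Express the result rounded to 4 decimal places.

perimeter ≈ 1503.8305

By the law of cosines, AC² = CB² + BA² − 2·CB·BA·cos B = 5.2185e+05, so AC ≈ 722.39.
Semiperimeter s = (330.79+450.65+722.39)/2 = 751.92.
Perimeter = 330.79 + 450.65 + 722.39 = 1503.8.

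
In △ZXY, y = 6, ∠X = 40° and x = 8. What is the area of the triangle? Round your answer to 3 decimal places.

22.379

Law of sines: sin Y = y·sin X/x ≈ 0.48209.
Since x ≥ y, only the acute value applies: ∠Y ≈ 28.82°.
Then ∠Z = 180° − ∠X − ∠Y ≈ 111.18°.
Law of sines gives z = x·sin Z/sin X ≈ 11.605.
Area = ½·x·y·sin Z ≈ 22.379.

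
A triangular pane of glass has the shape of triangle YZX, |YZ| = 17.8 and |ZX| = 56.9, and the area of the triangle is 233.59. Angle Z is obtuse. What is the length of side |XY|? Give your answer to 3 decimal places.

73.155

From area = ½·|YZ|·|ZX|·sin Z, we get sin Z = 2·area/(|YZ|·|ZX|) ≈ 0.46127.
Taking the obtuse solution, ∠Z ≈ 2.662 rad.
Law of cosines then gives |XY| ≈ 73.155.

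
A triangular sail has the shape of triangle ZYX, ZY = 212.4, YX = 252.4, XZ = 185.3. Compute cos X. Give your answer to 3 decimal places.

cos X ≈ 0.566

By the law of cosines, cos X = (YX² + XZ² − ZY²) / (2·YX·XZ) ≈ 0.56584, so ∠X ≈ 55.54°.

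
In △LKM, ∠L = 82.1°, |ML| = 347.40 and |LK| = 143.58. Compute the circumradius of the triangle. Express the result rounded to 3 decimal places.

180.310

By the law of cosines, |KM|² = |ML|² + |LK|² − 2·|ML|·|LK|·cos L = 1.2759e+05, so |KM| ≈ 357.2.
Area = ½·|ML|·|LK|·sin L ≈ 24703.
Circumradius = |KM|/(2 sin L) ≈ 180.31.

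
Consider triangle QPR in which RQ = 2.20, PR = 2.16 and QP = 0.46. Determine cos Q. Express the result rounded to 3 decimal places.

0.191

By the law of cosines, cos Q = (RQ² + QP² − PR²) / (2·RQ·QP) ≈ 0.19071, so ∠Q ≈ 79.01°.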